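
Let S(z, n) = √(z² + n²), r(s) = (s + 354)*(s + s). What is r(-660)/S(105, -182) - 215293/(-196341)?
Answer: 215293/196341 + 23760*√901/371 ≈ 1923.5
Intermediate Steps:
r(s) = 2*s*(354 + s) (r(s) = (354 + s)*(2*s) = 2*s*(354 + s))
S(z, n) = √(n² + z²)
r(-660)/S(105, -182) - 215293/(-196341) = (2*(-660)*(354 - 660))/(√((-182)² + 105²)) - 215293/(-196341) = (2*(-660)*(-306))/(√(33124 + 11025)) - 215293*(-1/196341) = 403920/(√44149) + 215293/196341 = 403920/((7*√901)) + 215293/196341 = 403920*(√901/6307) + 215293/196341 = 23760*√901/371 + 215293/196341 = 215293/196341 + 23760*√901/371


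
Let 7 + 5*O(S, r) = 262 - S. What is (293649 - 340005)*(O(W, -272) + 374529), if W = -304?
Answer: -86834244624/5 ≈ -1.7367e+10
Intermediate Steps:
O(S, r) = 51 - S/5 (O(S, r) = -7/5 + (262 - S)/5 = -7/5 + (262/5 - S/5) = 51 - S/5)
(293649 - 340005)*(O(W, -272) + 374529) = (293649 - 340005)*((51 - ⅕*(-304)) + 374529) = -46356*((51 + 304/5) + 374529) = -46356*(559/5 + 374529) = -46356*1873204/5 = -86834244624/5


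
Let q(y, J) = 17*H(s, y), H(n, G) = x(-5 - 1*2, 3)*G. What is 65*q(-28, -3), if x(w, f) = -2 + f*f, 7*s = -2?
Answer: -216580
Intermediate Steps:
s = -2/7 (s = (1/7)*(-2) = -2/7 ≈ -0.28571)
x(w, f) = -2 + f**2
H(n, G) = 7*G (H(n, G) = (-2 + 3**2)*G = (-2 + 9)*G = 7*G)
q(y, J) = 119*y (q(y, J) = 17*(7*y) = 119*y)
65*q(-28, -3) = 65*(119*(-28)) = 65*(-3332) = -216580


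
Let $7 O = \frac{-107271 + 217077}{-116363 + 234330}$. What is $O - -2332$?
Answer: $\frac{1925803114}{825769} \approx 2332.1$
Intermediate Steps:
$O = \frac{109806}{825769}$ ($O = \frac{\left(-107271 + 217077\right) \frac{1}{-116363 + 234330}}{7} = \frac{109806 \cdot \frac{1}{117967}}{7} = \frac{1}{7} \cdot \frac{109806}{117967} = \frac{109806}{825769} \approx 0.13297$)
$O - -2332 = \frac{109806}{825769} - -2332 = \frac{109806}{825769} + 2332 = \frac{1925803114}{825769}$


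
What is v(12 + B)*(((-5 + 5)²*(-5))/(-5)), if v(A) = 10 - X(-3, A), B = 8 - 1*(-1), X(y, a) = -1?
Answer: 0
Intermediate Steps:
B = 9 (B = 8 + 1 = 9)
v(A) = 11 (v(A) = 10 - 1*(-1) = 10 + 1 = 11)
v(12 + B)*(((-5 + 5)²*(-5))/(-5)) = 11*(((-5 + 5)²*(-5))/(-5)) = 11*((0²*(-5))*(-⅕)) = 11*((0*(-5))*(-⅕)) = 11*(0*(-⅕)) = 11*0 = 0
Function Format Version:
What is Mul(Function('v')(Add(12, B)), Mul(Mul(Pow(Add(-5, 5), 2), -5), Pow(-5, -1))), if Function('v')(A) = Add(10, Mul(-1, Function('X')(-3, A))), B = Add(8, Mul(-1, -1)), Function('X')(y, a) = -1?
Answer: 0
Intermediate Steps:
B = 9 (B = Add(8, 1) = 9)
Function('v')(A) = 11 (Function('v')(A) = Add(10, Mul(-1, -1)) = Add(10, 1) = 11)
Mul(Function('v')(Add(12, B)), Mul(Mul(Pow(Add(-5, 5), 2), -5), Pow(-5, -1))) = Mul(11, Mul(Mul(Pow(Add(-5, 5), 2), -5), Pow(-5, -1))) = Mul(11, Mul(Mul(Pow(0, 2), -5), Rational(-1, 5))) = Mul(11, Mul(Mul(0, -5), Rational(-1, 5))) = Mul(11, Mul(0, Rational(-1, 5))) = Mul(11, 0) = 0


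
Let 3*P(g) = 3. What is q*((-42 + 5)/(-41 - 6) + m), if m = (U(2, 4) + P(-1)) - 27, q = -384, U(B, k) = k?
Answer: 382848/47 ≈ 8145.7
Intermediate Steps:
P(g) = 1 (P(g) = (⅓)*3 = 1)
m = -22 (m = (4 + 1) - 27 = 5 - 27 = -22)
q*((-42 + 5)/(-41 - 6) + m) = -384*((-42 + 5)/(-41 - 6) - 22) = -384*(-37/(-47) - 22) = -384*(-37*(-1/47) - 22) = -384*(37/47 - 22) = -384*(-997/47) = 382848/47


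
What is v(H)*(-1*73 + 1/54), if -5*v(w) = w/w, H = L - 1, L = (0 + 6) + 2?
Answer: 3941/270 ≈ 14.596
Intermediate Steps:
L = 8 (L = 6 + 2 = 8)
H = 7 (H = 8 - 1 = 7)
v(w) = -⅕ (v(w) = -w/(5*w) = -⅕*1 = -⅕)
v(H)*(-1*73 + 1/54) = -(-1*73 + 1/54)/5 = -(-73 + 1/54)/5 = -⅕*(-3941/54) = 3941/270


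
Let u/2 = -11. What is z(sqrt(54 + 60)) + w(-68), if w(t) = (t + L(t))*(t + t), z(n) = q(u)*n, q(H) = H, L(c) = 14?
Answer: 7344 - 22*sqrt(114) ≈ 7109.1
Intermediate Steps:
u = -22 (u = 2*(-11) = -22)
z(n) = -22*n
w(t) = 2*t*(14 + t) (w(t) = (t + 14)*(t + t) = (14 + t)*(2*t) = 2*t*(14 + t))
z(sqrt(54 + 60)) + w(-68) = -22*sqrt(54 + 60) + 2*(-68)*(14 - 68) = -22*sqrt(114) + 2*(-68)*(-54) = -22*sqrt(114) + 7344 = 7344 - 22*sqrt(114)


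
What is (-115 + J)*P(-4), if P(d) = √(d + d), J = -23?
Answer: -276*I*√2 ≈ -390.32*I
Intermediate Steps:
P(d) = √2*√d (P(d) = √(2*d) = √2*√d)
(-115 + J)*P(-4) = (-115 - 23)*(√2*√(-4)) = -138*√2*2*I = -276*I*√2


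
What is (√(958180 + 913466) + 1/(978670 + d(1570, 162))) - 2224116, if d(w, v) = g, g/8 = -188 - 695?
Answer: -2160964450295/971606 + √1871646 ≈ -2.2227e+6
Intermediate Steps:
g = -7064 (g = 8*(-188 - 695) = 8*(-883) = -7064)
d(w, v) = -7064
(√(958180 + 913466) + 1/(978670 + d(1570, 162))) - 2224116 = (√(958180 + 913466) + 1/(978670 - 7064)) - 2224116 = (√1871646 + 1/971606) - 2224116 = (1/971606 + √1871646) - 2224116 = -2160964450295/971606 + √1871646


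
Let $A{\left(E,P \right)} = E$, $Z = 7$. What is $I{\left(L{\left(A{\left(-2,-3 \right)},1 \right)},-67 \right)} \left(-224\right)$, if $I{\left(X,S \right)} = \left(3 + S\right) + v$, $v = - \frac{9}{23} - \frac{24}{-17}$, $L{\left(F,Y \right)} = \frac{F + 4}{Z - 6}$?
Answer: $\frac{5516000}{391} \approx 14107.0$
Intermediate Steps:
$L{\left(F,Y \right)} = 4 + F$ ($L{\left(F,Y \right)} = \frac{F + 4}{7 - 6} = \frac{4 + F}{1} = \left(4 + F\right) 1 = 4 + F$)
$v = \frac{399}{391}$ ($v = \left(-9\right) \frac{1}{23} - - \frac{24}{17} = - \frac{9}{23} + \frac{24}{17} = \frac{399}{391} \approx 1.0205$)
$I{\left(X,S \right)} = \frac{1572}{391} + S$ ($I{\left(X,S \right)} = \left(3 + S\right) + \frac{399}{391} = \frac{1572}{391} + S$)
$I{\left(L{\left(A{\left(-2,-3 \right)},1 \right)},-67 \right)} \left(-224\right) = \left(\frac{1572}{391} - 67\right) \left(-224\right) = \left(- \frac{24625}{391}\right) \left(-224\right) = \frac{5516000}{391}$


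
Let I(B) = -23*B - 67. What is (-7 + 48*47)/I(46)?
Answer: -2249/1125 ≈ -1.9991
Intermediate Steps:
I(B) = -67 - 23*B
(-7 + 48*47)/I(46) = (-7 + 48*47)/(-67 - 23*46) = (-7 + 2256)/(-67 - 1058) = 2249/(-1125) = 2249*(-1/1125) = -2249/1125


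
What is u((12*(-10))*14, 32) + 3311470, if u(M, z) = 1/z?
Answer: 105967041/32 ≈ 3.3115e+6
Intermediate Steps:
u((12*(-10))*14, 32) + 3311470 = 1/32 + 3311470 = 105967041/32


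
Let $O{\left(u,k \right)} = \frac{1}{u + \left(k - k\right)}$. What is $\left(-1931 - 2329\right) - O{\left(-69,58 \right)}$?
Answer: $- \frac{293939}{69} \approx -4260.0$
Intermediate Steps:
$O{\left(u,k \right)} = \frac{1}{u}$ ($O{\left(u,k \right)} = \frac{1}{u + 0} = \frac{1}{u}$)
$\left(-1931 - 2329\right) - O{\left(-69,58 \right)} = \left(-1931 - 2329\right) - \frac{1}{-69} = \left(-1931 - 2329\right) - - \frac{1}{69} = -4260 + \frac{1}{69} = - \frac{293939}{69}$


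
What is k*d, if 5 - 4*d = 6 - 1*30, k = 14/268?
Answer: 203/536 ≈ 0.37873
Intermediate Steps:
k = 7/134 (k = 14*(1/268) = 7/134 ≈ 0.052239)
d = 29/4 (d = 5/4 - (6 - 1*30)/4 = 5/4 - (6 - 30)/4 = 5/4 - 1/4*(-24) = 5/4 + 6 = 29/4 ≈ 7.2500)
k*d = (7/134)*(29/4) = 203/536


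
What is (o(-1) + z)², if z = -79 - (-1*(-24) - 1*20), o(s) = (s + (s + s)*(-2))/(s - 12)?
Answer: 1170724/169 ≈ 6927.4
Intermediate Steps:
o(s) = -3*s/(-12 + s) (o(s) = (s + (2*s)*(-2))/(-12 + s) = (s - 4*s)/(-12 + s) = (-3*s)/(-12 + s) = -3*s/(-12 + s))
z = -83 (z = -79 - (24 - 20) = -79 - 1*4 = -79 - 4 = -83)
(o(-1) + z)² = (-3*(-1)/(-12 - 1) - 83)² = (-3*(-1)/(-13) - 83)² = (-3*(-1)*(-1/13) - 83)² = (-3/13 - 83)² = (-1082/13)² = 1170724/169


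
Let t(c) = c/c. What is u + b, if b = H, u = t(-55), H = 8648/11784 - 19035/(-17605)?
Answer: 14600345/5186433 ≈ 2.8151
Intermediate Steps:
t(c) = 1
H = 9413912/5186433 (H = 8648*(1/11784) - 19035*(-1/17605) = 1081/1473 + 3807/3521 = 9413912/5186433 ≈ 1.8151)
u = 1
b = 9413912/5186433 ≈ 1.8151
u + b = 1 + 9413912/5186433 = 14600345/5186433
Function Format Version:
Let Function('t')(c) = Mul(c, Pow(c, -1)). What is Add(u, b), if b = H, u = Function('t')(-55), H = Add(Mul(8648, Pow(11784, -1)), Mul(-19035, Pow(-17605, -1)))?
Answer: Rational(14600345, 5186433) ≈ 2.8151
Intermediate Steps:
Function('t')(c) = 1
H = Rational(9413912, 5186433) (H = Add(Mul(8648, Rational(1, 11784)), Mul(-19035, Rational(-1, 17605))) = Add(Rational(1081, 1473), Rational(3807, 3521)) = Rational(9413912, 5186433) ≈ 1.8151)
u = 1
b = Rational(9413912, 5186433) ≈ 1.8151
Add(u, b) = Add(1, Rational(9413912, 5186433)) = Rational(14600345, 5186433)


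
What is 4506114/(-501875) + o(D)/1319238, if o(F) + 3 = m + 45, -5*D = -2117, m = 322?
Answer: -2972227069316/331046285625 ≈ -8.9783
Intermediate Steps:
D = 2117/5 (D = -⅕*(-2117) = 2117/5 ≈ 423.40)
o(F) = 364 (o(F) = -3 + (322 + 45) = -3 + 367 = 364)
4506114/(-501875) + o(D)/1319238 = 4506114/(-501875) + 364/1319238 = 4506114*(-1/501875) + 364*(1/1319238) = -4506114/501875 + 182/659619 = -2972227069316/331046285625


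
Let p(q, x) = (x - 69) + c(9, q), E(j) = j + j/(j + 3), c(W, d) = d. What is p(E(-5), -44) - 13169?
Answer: -26569/2 ≈ -13285.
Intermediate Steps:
E(j) = j + j/(3 + j)
p(q, x) = -69 + q + x (p(q, x) = (x - 69) + q = (-69 + x) + q = -69 + q + x)
p(E(-5), -44) - 13169 = (-69 - 5*(4 - 5)/(3 - 5) - 44) - 13169 = (-69 - 5*(-1)/(-2) - 44) - 13169 = (-69 - 5*(-½)*(-1) - 44) - 13169 = (-69 - 5/2 - 44) - 13169 = -231/2 - 13169 = -26569/2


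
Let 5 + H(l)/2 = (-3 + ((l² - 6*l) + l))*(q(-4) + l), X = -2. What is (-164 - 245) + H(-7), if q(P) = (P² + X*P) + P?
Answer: 1687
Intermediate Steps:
q(P) = P² - P (q(P) = (P² - 2*P) + P = P² - P)
H(l) = -10 + 2*(20 + l)*(-3 + l² - 5*l) (H(l) = -10 + 2*((-3 + ((l² - 6*l) + l))*(-4*(-1 - 4) + l)) = -10 + 2*((-3 + (l² - 5*l))*(-4*(-5) + l)) = -10 + 2*((-3 + l² - 5*l)*(20 + l)) = -10 + 2*((20 + l)*(-3 + l² - 5*l)) = -10 + 2*(20 + l)*(-3 + l² - 5*l))
(-164 - 245) + H(-7) = (-164 - 245) + (-130 - 206*(-7) + 2*(-7)³ + 30*(-7)²) = -409 + (-130 + 1442 + 2*(-343) + 30*49) = -409 + (-130 + 1442 - 686 + 1470) = -409 + 2096 = 1687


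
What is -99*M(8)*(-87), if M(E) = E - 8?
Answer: 0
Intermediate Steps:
M(E) = -8 + E
-99*M(8)*(-87) = -99*(-8 + 8)*(-87) = -99*0*(-87) = 0*(-87) = 0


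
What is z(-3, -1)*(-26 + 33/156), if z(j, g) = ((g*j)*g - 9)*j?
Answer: -12069/13 ≈ -928.38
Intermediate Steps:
z(j, g) = j*(-9 + j*g²) (z(j, g) = (j*g² - 9)*j = (-9 + j*g²)*j = j*(-9 + j*g²))
z(-3, -1)*(-26 + 33/156) = (-3*(-9 - 3*(-1)²))*(-26 + 33/156) = (-3*(-9 - 3*1))*(-26 + 33*(1/156)) = (-3*(-9 - 3))*(-26 + 11/52) = -3*(-12)*(-1341/52) = 36*(-1341/52) = -12069/13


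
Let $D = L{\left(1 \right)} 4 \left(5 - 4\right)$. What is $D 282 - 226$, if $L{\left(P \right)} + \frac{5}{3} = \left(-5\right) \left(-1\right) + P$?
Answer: $4662$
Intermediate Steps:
$L{\left(P \right)} = \frac{10}{3} + P$ ($L{\left(P \right)} = - \frac{5}{3} + \left(\left(-5\right) \left(-1\right) + P\right) = - \frac{5}{3} + \left(5 + P\right) = \frac{10}{3} + P$)
$D = \frac{52}{3}$ ($D = \left(\frac{10}{3} + 1\right) 4 \left(5 - 4\right) = \frac{13 \cdot 4 \cdot 1}{3} = \frac{13}{3} \cdot 4 = \frac{52}{3} \approx 17.333$)
$D 282 - 226 = \frac{52}{3} \cdot 282 - 226 = 4888 - 226 = 4662$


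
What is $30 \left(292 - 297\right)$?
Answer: $-150$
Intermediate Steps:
$30 \left(292 - 297\right) = 30 \left(-5\right) = -150$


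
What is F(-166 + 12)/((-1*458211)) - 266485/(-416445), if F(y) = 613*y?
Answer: 3587102205/4240437331 ≈ 0.84593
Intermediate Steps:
F(-166 + 12)/((-1*458211)) - 266485/(-416445) = (613*(-166 + 12))/((-1*458211)) - 266485/(-416445) = (613*(-154))/(-458211) - 266485*(-1/416445) = -94402*(-1/458211) + 53297/83289 = 94402/458211 + 53297/83289 = 3587102205/4240437331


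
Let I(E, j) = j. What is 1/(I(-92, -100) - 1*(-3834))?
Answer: 1/3734 ≈ 0.00026781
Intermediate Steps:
1/(I(-92, -100) - 1*(-3834)) = 1/(-100 - 1*(-3834)) = 1/(-100 + 3834) = 1/3734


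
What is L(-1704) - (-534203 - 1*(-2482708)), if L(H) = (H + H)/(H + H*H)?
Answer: -3318304017/1703 ≈ -1.9485e+6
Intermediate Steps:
L(H) = 2*H/(H + H**2) (L(H) = (2*H)/(H + H**2) = 2*H/(H + H**2))
L(-1704) - (-534203 - 1*(-2482708)) = 2/(1 - 1704) - (-534203 - 1*(-2482708)) = 2/(-1703) - (-534203 + 2482708) = 2*(-1/1703) - 1*1948505 = -2/1703 - 1948505 = -3318304017/1703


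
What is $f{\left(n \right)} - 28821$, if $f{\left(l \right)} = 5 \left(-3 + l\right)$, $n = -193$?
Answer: $-29801$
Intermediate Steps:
$f{\left(l \right)} = -15 + 5 l$
$f{\left(n \right)} - 28821 = \left(-15 + 5 \left(-193\right)\right) - 28821 = \left(-15 - 965\right) - 28821 = -980 - 28821 = -29801$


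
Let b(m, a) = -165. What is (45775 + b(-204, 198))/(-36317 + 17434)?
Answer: -45610/18883 ≈ -2.4154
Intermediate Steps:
(45775 + b(-204, 198))/(-36317 + 17434) = (45775 - 165)/(-36317 + 17434) = 45610/(-18883) = 45610*(-1/18883) = -45610/18883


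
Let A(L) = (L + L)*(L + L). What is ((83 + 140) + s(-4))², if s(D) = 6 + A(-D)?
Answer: 85849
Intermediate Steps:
A(L) = 4*L² (A(L) = (2*L)*(2*L) = 4*L²)
s(D) = 6 + 4*D² (s(D) = 6 + 4*(-D)² = 6 + 4*D²)
((83 + 140) + s(-4))² = ((83 + 140) + (6 + 4*(-4)²))² = (223 + (6 + 4*16))² = (223 + (6 + 64))² = (223 + 70)² = 293² = 85849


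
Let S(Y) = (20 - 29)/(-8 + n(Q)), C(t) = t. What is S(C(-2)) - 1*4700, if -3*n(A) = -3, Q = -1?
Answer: -32891/7 ≈ -4698.7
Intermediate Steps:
n(A) = 1 (n(A) = -⅓*(-3) = 1)
S(Y) = 9/7 (S(Y) = (20 - 29)/(-8 + 1) = -9/(-7) = -9*(-⅐) = 9/7)
S(C(-2)) - 1*4700 = 9/7 - 1*4700 = 9/7 - 4700 = -32891/7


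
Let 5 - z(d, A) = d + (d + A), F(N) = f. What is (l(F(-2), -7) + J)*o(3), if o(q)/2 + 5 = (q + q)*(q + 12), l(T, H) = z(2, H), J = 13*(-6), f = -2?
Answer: -11900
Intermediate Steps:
F(N) = -2
z(d, A) = 5 - A - 2*d (z(d, A) = 5 - (d + (d + A)) = 5 - (d + (A + d)) = 5 - (A + 2*d) = 5 + (-A - 2*d) = 5 - A - 2*d)
J = -78
l(T, H) = 1 - H (l(T, H) = 5 - H - 2*2 = 5 - H - 4 = 1 - H)
o(q) = -10 + 4*q*(12 + q) (o(q) = -10 + 2*((q + q)*(q + 12)) = -10 + 2*((2*q)*(12 + q)) = -10 + 2*(2*q*(12 + q)) = -10 + 4*q*(12 + q))
(l(F(-2), -7) + J)*o(3) = ((1 - 1*(-7)) - 78)*(-10 + 4*3² + 48*3) = ((1 + 7) - 78)*(-10 + 4*9 + 144) = (8 - 78)*(-10 + 36 + 144) = -70*170 = -11900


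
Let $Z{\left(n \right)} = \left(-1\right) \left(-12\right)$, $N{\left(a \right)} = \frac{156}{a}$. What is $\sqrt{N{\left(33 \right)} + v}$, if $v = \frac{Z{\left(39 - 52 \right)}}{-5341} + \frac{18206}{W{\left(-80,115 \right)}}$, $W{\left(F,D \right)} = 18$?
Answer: $\frac{\sqrt{644233194847}}{25179} \approx 31.877$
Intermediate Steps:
$Z{\left(n \right)} = 12$
$v = \frac{48619015}{48069}$ ($v = \frac{12}{-5341} + \frac{18206}{18} = 12 \left(- \frac{1}{5341}\right) + 18206 \cdot \frac{1}{18} = - \frac{12}{5341} + \frac{9103}{9} = \frac{48619015}{48069} \approx 1011.4$)
$\sqrt{N{\left(33 \right)} + v} = \sqrt{\frac{156}{33} + \frac{48619015}{48069}} = \sqrt{156 \cdot \frac{1}{33} + \frac{48619015}{48069}} = \sqrt{\frac{52}{11} + \frac{48619015}{48069}} = \sqrt{\frac{537308753}{528759}} = \frac{\sqrt{644233194847}}{25179}$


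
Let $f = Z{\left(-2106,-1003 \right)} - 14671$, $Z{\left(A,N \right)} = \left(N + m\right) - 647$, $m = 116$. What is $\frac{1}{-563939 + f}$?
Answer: $- \frac{1}{580144} \approx -1.7237 \cdot 10^{-6}$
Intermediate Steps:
$Z{\left(A,N \right)} = -531 + N$ ($Z{\left(A,N \right)} = \left(N + 116\right) - 647 = \left(116 + N\right) - 647 = -531 + N$)
$f = -16205$ ($f = \left(-531 - 1003\right) - 14671 = -1534 - 14671 = -16205$)
$\frac{1}{-563939 + f} = \frac{1}{-563939 - 16205} = \frac{1}{-580144} = - \frac{1}{580144}$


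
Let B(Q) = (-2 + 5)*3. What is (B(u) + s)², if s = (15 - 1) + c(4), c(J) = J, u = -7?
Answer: 729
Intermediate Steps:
s = 18 (s = (15 - 1) + 4 = 14 + 4 = 18)
B(Q) = 9 (B(Q) = 3*3 = 9)
(B(u) + s)² = (9 + 18)² = 27² = 729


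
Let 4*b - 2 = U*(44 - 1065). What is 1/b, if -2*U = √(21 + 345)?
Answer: -16/190766695 + 4084*√366/190766695 ≈ 0.00040948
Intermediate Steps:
U = -√366/2 (U = -√(21 + 345)/2 = -√366/2 ≈ -9.5656)
b = ½ + 1021*√366/8 (b = ½ + ((-√366/2)*(44 - 1065))/4 = ½ + (-√366/2*(-1021))/4 = ½ + (1021*√366/2)/4 = ½ + 1021*√366/8 ≈ 2442.1)
1/b = 1/(½ + 1021*√366/8)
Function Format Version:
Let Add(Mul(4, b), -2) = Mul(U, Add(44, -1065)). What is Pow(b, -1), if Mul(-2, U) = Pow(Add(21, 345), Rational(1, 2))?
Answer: Add(Rational(-16, 190766695), Mul(Rational(4084, 190766695), Pow(366, Rational(1, 2)))) ≈ 0.00040948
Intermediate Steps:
U = Mul(Rational(-1, 2), Pow(366, Rational(1, 2))) (U = Mul(Rational(-1, 2), Pow(Add(21, 345), Rational(1, 2))) = Mul(Rational(-1, 2), Pow(366, Rational(1, 2))) ≈ -9.5656)
b = Add(Rational(1, 2), Mul(Rational(1021, 8), Pow(366, Rational(1, 2)))) (b = Add(Rational(1, 2), Mul(Rational(1, 4), Mul(Mul(Rational(-1, 2), Pow(366, Rational(1, 2))), Add(44, -1065)))) = Add(Rational(1, 2), Mul(Rational(1, 4), Mul(Mul(Rational(-1, 2), Pow(366, Rational(1, 2))), -1021))) = Add(Rational(1, 2), Mul(Rational(1, 4), Mul(Rational(1021, 2), Pow(366, Rational(1, 2))))) = Add(Rational(1, 2), Mul(Rational(1021, 8), Pow(366, Rational(1, 2)))) ≈ 2442.1)
Pow(b, -1) = Pow(Add(Rational(1, 2), Mul(Rational(1021, 8), Pow(366, Rational(1, 2)))), -1)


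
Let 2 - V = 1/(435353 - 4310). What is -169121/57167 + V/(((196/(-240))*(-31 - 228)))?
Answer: -43914139051313/14891640661051 ≈ -2.9489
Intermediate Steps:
V = 862085/431043 (V = 2 - 1/(435353 - 4310) = 2 - 1/431043 = 862085/431043 ≈ 2.0000)
-169121/57167 + V/(((196/(-240))*(-31 - 228))) = -169121/57167 + 862085/(431043*(((196/(-240))*(-31 - 228)))) = -169121*1/57167 + 862085/(431043*(((196*(-1/240))*(-259)))) = -169121/57167 + 862085/(431043*((-49/60*(-259)))) = -169121/57167 + 862085/(431043*(12691/60)) = -169121/57167 + (862085/431043)*(60/12691) = -169121/57167 + 2463100/260493653 = -43914139051313/14891640661051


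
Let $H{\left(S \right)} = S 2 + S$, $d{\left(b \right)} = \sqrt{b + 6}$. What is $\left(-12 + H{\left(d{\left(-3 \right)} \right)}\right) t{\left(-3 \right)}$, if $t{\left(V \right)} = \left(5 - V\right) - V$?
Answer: $-132 + 33 \sqrt{3} \approx -74.842$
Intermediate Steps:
$t{\left(V \right)} = 5 - 2 V$
$d{\left(b \right)} = \sqrt{6 + b}$
$H{\left(S \right)} = 3 S$ ($H{\left(S \right)} = 2 S + S = 3 S$)
$\left(-12 + H{\left(d{\left(-3 \right)} \right)}\right) t{\left(-3 \right)} = \left(-12 + 3 \sqrt{6 - 3}\right) \left(5 - -6\right) = \left(-12 + 3 \sqrt{3}\right) \left(5 + 6\right) = \left(-12 + 3 \sqrt{3}\right) 11 = -132 + 33 \sqrt{3}$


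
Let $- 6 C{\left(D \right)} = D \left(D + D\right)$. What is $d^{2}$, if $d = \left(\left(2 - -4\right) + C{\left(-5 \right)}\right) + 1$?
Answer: $\frac{16}{9} \approx 1.7778$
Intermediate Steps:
$C{\left(D \right)} = - \frac{D^{2}}{3}$ ($C{\left(D \right)} = - \frac{D \left(D + D\right)}{6} = - \frac{D 2 D}{6} = - \frac{2 D^{2}}{6} = - \frac{D^{2}}{3}$)
$d = - \frac{4}{3}$ ($d = \left(\left(2 - -4\right) - \frac{\left(-5\right)^{2}}{3}\right) + 1 = \left(\left(2 + 4\right) - \frac{25}{3}\right) + 1 = \left(6 - \frac{25}{3}\right) + 1 = - \frac{7}{3} + 1 = - \frac{4}{3} \approx -1.3333$)
$d^{2} = \left(- \frac{4}{3}\right)^{2} = \frac{16}{9}$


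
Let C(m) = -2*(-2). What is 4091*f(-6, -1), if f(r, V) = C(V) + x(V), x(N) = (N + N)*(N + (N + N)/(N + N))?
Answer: 16364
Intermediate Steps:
C(m) = 4
x(N) = 2*N*(1 + N) (x(N) = (2*N)*(N + (2*N)/((2*N))) = (2*N)*(N + (2*N)*(1/(2*N))) = (2*N)*(N + 1) = (2*N)*(1 + N) = 2*N*(1 + N))
f(r, V) = 4 + 2*V*(1 + V)
4091*f(-6, -1) = 4091*(4 + 2*(-1)*(1 - 1)) = 4091*(4 + 2*(-1)*0) = 4091*(4 + 0) = 4091*4 = 16364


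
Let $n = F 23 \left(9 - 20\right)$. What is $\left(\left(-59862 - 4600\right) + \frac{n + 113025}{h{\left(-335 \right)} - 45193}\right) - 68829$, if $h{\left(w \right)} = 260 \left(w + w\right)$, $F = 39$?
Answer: $- \frac{3249246169}{24377} \approx -1.3329 \cdot 10^{5}$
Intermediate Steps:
$n = -9867$ ($n = 39 \cdot 23 \left(9 - 20\right) = 897 \left(9 - 20\right) = 897 \left(-11\right) = -9867$)
$h{\left(w \right)} = 520 w$ ($h{\left(w \right)} = 260 \cdot 2 w = 520 w$)
$\left(\left(-59862 - 4600\right) + \frac{n + 113025}{h{\left(-335 \right)} - 45193}\right) - 68829 = \left(\left(-59862 - 4600\right) + \frac{-9867 + 113025}{520 \left(-335\right) - 45193}\right) - 68829 = \left(-64462 + \frac{103158}{-174200 - 45193}\right) - 68829 = \left(-64462 + \frac{103158}{-219393}\right) - 68829 = \left(-64462 + 103158 \left(- \frac{1}{219393}\right)\right) - 68829 = \left(-64462 - \frac{11462}{24377}\right) - 68829 = - \frac{1571401636}{24377} - 68829 = - \frac{3249246169}{24377}$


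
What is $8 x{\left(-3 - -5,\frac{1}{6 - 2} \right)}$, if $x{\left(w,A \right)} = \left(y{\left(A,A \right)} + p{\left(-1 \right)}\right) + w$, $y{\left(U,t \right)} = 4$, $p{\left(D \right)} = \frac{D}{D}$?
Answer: $56$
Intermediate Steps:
$p{\left(D \right)} = 1$
$x{\left(w,A \right)} = 5 + w$ ($x{\left(w,A \right)} = \left(4 + 1\right) + w = 5 + w$)
$8 x{\left(-3 - -5,\frac{1}{6 - 2} \right)} = 8 \left(5 - -2\right) = 8 \left(5 + \left(-3 + 5\right)\right) = 8 \left(5 + 2\right) = 8 \cdot 7 = 56$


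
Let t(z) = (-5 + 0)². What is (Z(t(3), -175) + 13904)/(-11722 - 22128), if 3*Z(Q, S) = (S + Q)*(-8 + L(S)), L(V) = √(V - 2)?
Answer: -7152/16925 + I*√177/677 ≈ -0.42257 + 0.019652*I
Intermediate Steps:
L(V) = √(-2 + V)
t(z) = 25 (t(z) = (-5)² = 25)
Z(Q, S) = (-8 + √(-2 + S))*(Q + S)/3 (Z(Q, S) = ((S + Q)*(-8 + √(-2 + S)))/3 = ((Q + S)*(-8 + √(-2 + S)))/3 = ((-8 + √(-2 + S))*(Q + S))/3 = (-8 + √(-2 + S))*(Q + S)/3)
(Z(t(3), -175) + 13904)/(-11722 - 22128) = ((-8/3*25 - 8/3*(-175) + (⅓)*25*√(-2 - 175) + (⅓)*(-175)*√(-2 - 175)) + 13904)/(-11722 - 22128) = ((-200/3 + 1400/3 + (⅓)*25*√(-177) + (⅓)*(-175)*√(-177)) + 13904)/(-33850) = ((-200/3 + 1400/3 + (⅓)*25*(I*√177) + (⅓)*(-175)*(I*√177)) + 13904)*(-1/33850) = ((-200/3 + 1400/3 + 25*I*√177/3 - 175*I*√177/3) + 13904)*(-1/33850) = ((400 - 50*I*√177) + 13904)*(-1/33850) = (14304 - 50*I*√177)*(-1/33850) = -7152/16925 + I*√177/677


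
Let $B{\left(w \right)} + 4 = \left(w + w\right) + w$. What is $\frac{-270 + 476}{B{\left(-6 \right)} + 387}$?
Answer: $\frac{206}{365} \approx 0.56438$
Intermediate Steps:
$B{\left(w \right)} = -4 + 3 w$ ($B{\left(w \right)} = -4 + \left(\left(w + w\right) + w\right) = -4 + \left(2 w + w\right) = -4 + 3 w$)
$\frac{-270 + 476}{B{\left(-6 \right)} + 387} = \frac{-270 + 476}{\left(-4 + 3 \left(-6\right)\right) + 387} = \frac{206}{\left(-4 - 18\right) + 387} = \frac{206}{-22 + 387} = \frac{206}{365}$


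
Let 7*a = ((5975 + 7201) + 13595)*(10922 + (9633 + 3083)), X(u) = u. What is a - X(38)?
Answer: 632812632/7 ≈ 9.0402e+7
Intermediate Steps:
a = 632812898/7 (a = (((5975 + 7201) + 13595)*(10922 + (9633 + 3083)))/7 = ((13176 + 13595)*(10922 + 12716))/7 = (26771*23638)/7 = (⅐)*632812898 = 632812898/7 ≈ 9.0402e+7)
a - X(38) = 632812898/7 - 1*38 = 632812898/7 - 38 = 632812632/7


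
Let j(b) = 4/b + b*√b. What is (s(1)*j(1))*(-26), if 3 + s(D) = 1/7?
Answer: 2600/7 ≈ 371.43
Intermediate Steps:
j(b) = b^(3/2) + 4/b (j(b) = 4/b + b^(3/2) = b^(3/2) + 4/b)
s(D) = -20/7 (s(D) = -3 + 1/7 = -3 + ⅐ = -20/7)
(s(1)*j(1))*(-26) = -20*(4 + 1^(5/2))/(7*1)*(-26) = -20*(4 + 1)/7*(-26) = -20*5/7*(-26) = -20/7*5*(-26) = -100/7*(-26) = 2600/7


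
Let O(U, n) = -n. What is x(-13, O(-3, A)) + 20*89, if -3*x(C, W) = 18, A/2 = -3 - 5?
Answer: 1774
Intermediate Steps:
A = -16 (A = 2*(-3 - 5) = 2*(-8) = -16)
x(C, W) = -6 (x(C, W) = -1/3*18 = -6)
x(-13, O(-3, A)) + 20*89 = -6 + 20*89 = -6 + 1780 = 1774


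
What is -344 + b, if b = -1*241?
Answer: -585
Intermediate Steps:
b = -241
-344 + b = -344 - 241 = -585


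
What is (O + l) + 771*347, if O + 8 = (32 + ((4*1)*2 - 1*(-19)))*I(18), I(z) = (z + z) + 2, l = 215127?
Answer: 484898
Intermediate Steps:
I(z) = 2 + 2*z (I(z) = 2*z + 2 = 2 + 2*z)
O = 2234 (O = -8 + (32 + ((4*1)*2 - 1*(-19)))*(2 + 2*18) = -8 + (32 + (4*2 + 19))*(2 + 36) = -8 + (32 + (8 + 19))*38 = -8 + (32 + 27)*38 = -8 + 59*38 = -8 + 2242 = 2234)
(O + l) + 771*347 = (2234 + 215127) + 771*347 = 217361 + 267537 = 484898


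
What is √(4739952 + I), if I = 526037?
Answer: √5265989 ≈ 2294.8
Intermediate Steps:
√(4739952 + I) = √(4739952 + 526037) = √5265989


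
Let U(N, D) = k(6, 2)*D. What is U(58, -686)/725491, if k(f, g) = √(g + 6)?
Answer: -1372*√2/725491 ≈ -0.0026745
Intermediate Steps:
k(f, g) = √(6 + g)
U(N, D) = 2*D*√2 (U(N, D) = √(6 + 2)*D = √8*D = (2*√2)*D = 2*D*√2)
U(58, -686)/725491 = (2*(-686)*√2)/725491 = -1372*√2*(1/725491) = -1372*√2/725491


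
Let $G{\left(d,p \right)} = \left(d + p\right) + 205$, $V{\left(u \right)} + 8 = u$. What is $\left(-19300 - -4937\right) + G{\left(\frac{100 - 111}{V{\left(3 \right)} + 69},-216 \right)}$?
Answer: $- \frac{919947}{64} \approx -14374.0$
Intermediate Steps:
$V{\left(u \right)} = -8 + u$
$G{\left(d,p \right)} = 205 + d + p$
$\left(-19300 - -4937\right) + G{\left(\frac{100 - 111}{V{\left(3 \right)} + 69},-216 \right)} = \left(-19300 - -4937\right) + \left(205 + \frac{100 - 111}{\left(-8 + 3\right) + 69} - 216\right) = \left(-19300 + 4937\right) - \left(11 + \frac{11}{-5 + 69}\right) = -14363 - \left(11 + \frac{11}{64}\right) = -14363 - \frac{715}{64} = - \frac{919947}{64}$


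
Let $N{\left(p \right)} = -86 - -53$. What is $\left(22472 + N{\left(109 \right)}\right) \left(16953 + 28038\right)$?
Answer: $1009553049$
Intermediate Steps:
$N{\left(p \right)} = -33$ ($N{\left(p \right)} = -86 + 53 = -33$)
$\left(22472 + N{\left(109 \right)}\right) \left(16953 + 28038\right) = \left(22472 - 33\right) \left(16953 + 28038\right) = 22439 \cdot 44991 = 1009553049$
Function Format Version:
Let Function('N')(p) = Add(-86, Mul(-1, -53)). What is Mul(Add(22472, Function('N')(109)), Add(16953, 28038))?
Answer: 1009553049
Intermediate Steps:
Function('N')(p) = -33 (Function('N')(p) = Add(-86, 53) = -33)
Mul(Add(22472, Function('N')(109)), Add(16953, 28038)) = Mul(Add(22472, -33), Add(16953, 28038)) = Mul(22439, 44991) = 1009553049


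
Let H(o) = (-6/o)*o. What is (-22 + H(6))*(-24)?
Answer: 672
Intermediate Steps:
H(o) = -6
(-22 + H(6))*(-24) = (-22 - 6)*(-24) = -28*(-24) = 672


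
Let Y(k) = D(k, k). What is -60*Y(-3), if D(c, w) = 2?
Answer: -120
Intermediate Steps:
Y(k) = 2
-60*Y(-3) = -60*2 = -120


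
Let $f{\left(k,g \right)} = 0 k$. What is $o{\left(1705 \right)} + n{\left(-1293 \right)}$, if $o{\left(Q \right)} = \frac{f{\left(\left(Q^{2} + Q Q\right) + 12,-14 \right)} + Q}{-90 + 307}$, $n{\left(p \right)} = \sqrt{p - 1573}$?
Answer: $\frac{55}{7} + i \sqrt{2866} \approx 7.8571 + 53.535 i$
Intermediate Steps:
$n{\left(p \right)} = \sqrt{-1573 + p}$
$f{\left(k,g \right)} = 0$
$o{\left(Q \right)} = \frac{Q}{217}$ ($o{\left(Q \right)} = \frac{0 + Q}{-90 + 307} = \frac{Q}{217}$)
$o{\left(1705 \right)} + n{\left(-1293 \right)} = \frac{1}{217} \cdot 1705 + \sqrt{-1573 - 1293} = \frac{55}{7} + \sqrt{-2866} = \frac{55}{7} + i \sqrt{2866}$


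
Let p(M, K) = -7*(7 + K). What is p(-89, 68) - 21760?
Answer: -22285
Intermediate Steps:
p(M, K) = -49 - 7*K
p(-89, 68) - 21760 = (-49 - 7*68) - 21760 = (-49 - 476) - 21760 = -525 - 21760 = -22285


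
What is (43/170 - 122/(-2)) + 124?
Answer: 31493/170 ≈ 185.25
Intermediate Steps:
(43/170 - 122/(-2)) + 124 = (43*(1/170) - 122*(-½)) + 124 = (43/170 + 61) + 124 = 10413/170 + 124 = 31493/170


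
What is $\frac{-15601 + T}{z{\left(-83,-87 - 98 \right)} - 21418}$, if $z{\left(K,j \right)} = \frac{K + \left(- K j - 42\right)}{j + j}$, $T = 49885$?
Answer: $- \frac{634254}{395459} \approx -1.6038$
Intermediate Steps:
$z{\left(K,j \right)} = \frac{-42 + K - K j}{2 j}$ ($z{\left(K,j \right)} = \frac{K - \left(42 + K j\right)}{2 j} = \left(K - \left(42 + K j\right)\right) \frac{1}{2 j} = \left(-42 + K - K j\right) \frac{1}{2 j} = \frac{-42 + K - K j}{2 j}$)
$\frac{-15601 + T}{z{\left(-83,-87 - 98 \right)} - 21418} = \frac{-15601 + 49885}{\frac{-42 - 83 - - 83 \left(-87 - 98\right)}{2 \left(-87 - 98\right)} - 21418} = \frac{34284}{\frac{-42 - 83 - - 83 \left(-87 - 98\right)}{2 \left(-87 - 98\right)} - 21418} = \frac{34284}{\frac{-42 - 83 - \left(-83\right) \left(-185\right)}{2 \left(-185\right)} - 21418} = \frac{34284}{\frac{1}{2} \left(- \frac{1}{185}\right) \left(-42 - 83 - 15355\right) - 21418} = \frac{34284}{\frac{1}{2} \left(- \frac{1}{185}\right) \left(-15480\right) - 21418} = \frac{34284}{\frac{1548}{37} - 21418} = \frac{34284}{- \frac{790918}{37}} = 34284 \left(- \frac{37}{790918}\right) = - \frac{634254}{395459}$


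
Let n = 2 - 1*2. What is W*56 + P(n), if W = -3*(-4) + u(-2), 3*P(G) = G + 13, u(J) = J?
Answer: 1693/3 ≈ 564.33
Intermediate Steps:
n = 0 (n = 2 - 2 = 0)
P(G) = 13/3 + G/3 (P(G) = (G + 13)/3 = (13 + G)/3 = 13/3 + G/3)
W = 10 (W = -3*(-4) - 2 = 12 - 2 = 10)
W*56 + P(n) = 10*56 + (13/3 + (⅓)*0) = 560 + (13/3 + 0) = 560 + 13/3 = 1693/3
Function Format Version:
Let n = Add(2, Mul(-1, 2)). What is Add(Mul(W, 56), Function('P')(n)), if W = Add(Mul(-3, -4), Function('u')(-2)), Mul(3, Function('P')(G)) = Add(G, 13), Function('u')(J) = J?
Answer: Rational(1693, 3) ≈ 564.33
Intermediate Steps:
n = 0 (n = Add(2, -2) = 0)
Function('P')(G) = Add(Rational(13, 3), Mul(Rational(1, 3), G)) (Function('P')(G) = Mul(Rational(1, 3), Add(G, 13)) = Mul(Rational(1, 3), Add(13, G)) = Add(Rational(13, 3), Mul(Rational(1, 3), G)))
W = 10 (W = Add(Mul(-3, -4), -2) = Add(12, -2) = 10)
Add(Mul(W, 56), Function('P')(n)) = Add(Mul(10, 56), Add(Rational(13, 3), Mul(Rational(1, 3), 0))) = Add(560, Add(Rational(13, 3), 0)) = Add(560, Rational(13, 3)) = Rational(1693, 3)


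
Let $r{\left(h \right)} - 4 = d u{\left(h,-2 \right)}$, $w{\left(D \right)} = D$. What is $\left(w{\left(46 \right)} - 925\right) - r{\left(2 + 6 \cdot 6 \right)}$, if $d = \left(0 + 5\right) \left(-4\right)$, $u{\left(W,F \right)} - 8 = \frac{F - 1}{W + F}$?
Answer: $- \frac{2174}{3} \approx -724.67$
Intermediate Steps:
$u{\left(W,F \right)} = 8 + \frac{-1 + F}{F + W}$ ($u{\left(W,F \right)} = 8 + \frac{F - 1}{W + F} = 8 + \frac{-1 + F}{F + W}$)
$d = -20$ ($d = 5 \left(-4\right) = -20$)
$r{\left(h \right)} = 4 - \frac{20 \left(-19 + 8 h\right)}{-2 + h}$ ($r{\left(h \right)} = 4 - 20 \frac{-1 + 8 h + 9 \left(-2\right)}{-2 + h} = 4 - 20 \frac{-1 + 8 h - 18}{-2 + h} = 4 - 20 \frac{-19 + 8 h}{-2 + h} = 4 - \frac{20 \left(-19 + 8 h\right)}{-2 + h}$)
$\left(w{\left(46 \right)} - 925\right) - r{\left(2 + 6 \cdot 6 \right)} = \left(46 - 925\right) - \frac{12 \left(31 - 13 \left(2 + 6 \cdot 6\right)\right)}{-2 + \left(2 + 6 \cdot 6\right)} = \left(46 - 925\right) - \frac{12 \left(31 - 13 \left(2 + 36\right)\right)}{-2 + \left(2 + 36\right)} = -879 - \frac{12 \left(31 - 494\right)}{-2 + 38} = -879 - \frac{12 \left(31 - 494\right)}{36} = -879 - 12 \cdot \frac{1}{36} \left(-463\right) = -879 - - \frac{463}{3} = -879 + \frac{463}{3} = - \frac{2174}{3}$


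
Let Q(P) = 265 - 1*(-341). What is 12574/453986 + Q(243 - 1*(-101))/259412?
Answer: 884240501/29442354058 ≈ 0.030033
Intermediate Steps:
Q(P) = 606 (Q(P) = 265 + 341 = 606)
12574/453986 + Q(243 - 1*(-101))/259412 = 12574/453986 + 606/259412 = 12574*(1/453986) + 606*(1/259412) = 6287/226993 + 303/129706 = 884240501/29442354058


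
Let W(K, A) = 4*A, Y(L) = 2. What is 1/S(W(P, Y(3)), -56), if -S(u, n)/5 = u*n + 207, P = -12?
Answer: 1/1205 ≈ 0.00082988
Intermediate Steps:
S(u, n) = -1035 - 5*n*u (S(u, n) = -5*(u*n + 207) = -5*(n*u + 207) = -5*(207 + n*u) = -1035 - 5*n*u)
1/S(W(P, Y(3)), -56) = 1/(-1035 - 5*(-56)*4*2) = 1/(-1035 - 5*(-56)*8) = 1/(-1035 + 2240) = 1/1205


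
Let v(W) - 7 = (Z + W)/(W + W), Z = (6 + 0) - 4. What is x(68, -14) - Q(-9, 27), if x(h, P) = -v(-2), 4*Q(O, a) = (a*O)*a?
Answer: 6533/4 ≈ 1633.3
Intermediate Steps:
Z = 2 (Z = 6 - 4 = 2)
Q(O, a) = O*a²/4 (Q(O, a) = ((a*O)*a)/4 = ((O*a)*a)/4 = (O*a²)/4 = O*a²/4)
v(W) = 7 + (2 + W)/(2*W) (v(W) = 7 + (2 + W)/(W + W) = 7 + (2 + W)/((2*W)) = 7 + (2 + W)*(1/(2*W)) = 7 + (2 + W)/(2*W))
x(h, P) = -7 (x(h, P) = -(15/2 + 1/(-2)) = -(15/2 - ½) = -1*7 = -7)
x(68, -14) - Q(-9, 27) = -7 - (-9)*27²/4 = -7 - (-9)*729/4 = -7 - 1*(-6561/4) = -7 + 6561/4 = 6533/4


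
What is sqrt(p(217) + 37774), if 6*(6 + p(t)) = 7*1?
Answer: sqrt(1359690)/6 ≈ 194.34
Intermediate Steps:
p(t) = -29/6 (p(t) = -6 + (7*1)/6 = -6 + (1/6)*7 = -6 + 7/6 = -29/6)
sqrt(p(217) + 37774) = sqrt(-29/6 + 37774) = sqrt(226615/6) = sqrt(1359690)/6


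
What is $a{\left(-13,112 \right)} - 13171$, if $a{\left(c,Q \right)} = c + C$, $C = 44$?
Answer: $-13140$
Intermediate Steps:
$a{\left(c,Q \right)} = 44 + c$ ($a{\left(c,Q \right)} = c + 44 = 44 + c$)
$a{\left(-13,112 \right)} - 13171 = \left(44 - 13\right) - 13171 = 31 - 13171 = -13140$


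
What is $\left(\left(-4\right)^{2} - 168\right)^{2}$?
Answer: $23104$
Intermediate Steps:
$\left(\left(-4\right)^{2} - 168\right)^{2} = \left(16 - 168\right)^{2} = \left(-152\right)^{2} = 23104$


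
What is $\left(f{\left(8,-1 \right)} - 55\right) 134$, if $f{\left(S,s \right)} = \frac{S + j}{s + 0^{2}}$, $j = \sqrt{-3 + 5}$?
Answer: $-8442 - 134 \sqrt{2} \approx -8631.5$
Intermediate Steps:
$j = \sqrt{2} \approx 1.4142$
$f{\left(S,s \right)} = \frac{S + \sqrt{2}}{s}$ ($f{\left(S,s \right)} = \frac{S + \sqrt{2}}{s + 0^{2}} = \frac{S + \sqrt{2}}{s + 0} = \frac{S + \sqrt{2}}{s}$)
$\left(f{\left(8,-1 \right)} - 55\right) 134 = \left(\frac{8 + \sqrt{2}}{-1} - 55\right) 134 = \left(- (8 + \sqrt{2}) - 55\right) 134 = \left(\left(-8 - \sqrt{2}\right) - 55\right) 134 = \left(-63 - \sqrt{2}\right) 134 = -8442 - 134 \sqrt{2}$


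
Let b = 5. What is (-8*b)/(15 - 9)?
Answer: -20/3 ≈ -6.6667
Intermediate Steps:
(-8*b)/(15 - 9) = (-8*5)/(15 - 9) = -40/6 = -40*1/6 = -20/3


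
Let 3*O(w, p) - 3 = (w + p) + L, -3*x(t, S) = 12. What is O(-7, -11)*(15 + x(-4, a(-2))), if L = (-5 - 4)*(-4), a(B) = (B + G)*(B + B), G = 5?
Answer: 77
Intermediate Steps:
a(B) = 2*B*(5 + B) (a(B) = (B + 5)*(B + B) = (5 + B)*(2*B) = 2*B*(5 + B))
x(t, S) = -4 (x(t, S) = -⅓*12 = -4)
L = 36 (L = -9*(-4) = 36)
O(w, p) = 13 + p/3 + w/3 (O(w, p) = 1 + ((w + p) + 36)/3 = 1 + ((p + w) + 36)/3 = 1 + (36 + p + w)/3 = 1 + (12 + p/3 + w/3) = 13 + p/3 + w/3)
O(-7, -11)*(15 + x(-4, a(-2))) = (13 + (⅓)*(-11) + (⅓)*(-7))*(15 - 4) = (13 - 11/3 - 7/3)*11 = 7*11 = 77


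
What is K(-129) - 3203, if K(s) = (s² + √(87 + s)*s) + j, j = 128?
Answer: 13566 - 129*I*√42 ≈ 13566.0 - 836.02*I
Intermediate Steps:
K(s) = 128 + s² + s*√(87 + s) (K(s) = (s² + √(87 + s)*s) + 128 = (s² + s*√(87 + s)) + 128 = 128 + s² + s*√(87 + s))
K(-129) - 3203 = (128 + (-129)² - 129*√(87 - 129)) - 3203 = (128 + 16641 - 129*I*√42) - 3203 = (16769 - 129*I*√42) - 3203 = 13566 - 129*I*√42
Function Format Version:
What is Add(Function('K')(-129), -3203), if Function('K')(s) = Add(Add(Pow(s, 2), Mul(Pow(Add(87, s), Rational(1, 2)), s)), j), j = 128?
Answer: Add(13566, Mul(-129, I, Pow(42, Rational(1, 2)))) ≈ Add(13566., Mul(-836.02, I))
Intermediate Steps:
Function('K')(s) = Add(128, Pow(s, 2), Mul(s, Pow(Add(87, s), Rational(1, 2)))) (Function('K')(s) = Add(Add(Pow(s, 2), Mul(Pow(Add(87, s), Rational(1, 2)), s)), 128) = Add(Add(Pow(s, 2), Mul(s, Pow(Add(87, s), Rational(1, 2)))), 128) = Add(128, Pow(s, 2), Mul(s, Pow(Add(87, s), Rational(1, 2)))))
Add(Function('K')(-129), -3203) = Add(Add(128, Pow(-129, 2), Mul(-129, Pow(Add(87, -129), Rational(1, 2)))), -3203) = Add(Add(128, 16641, Mul(-129, Pow(-42, Rational(1, 2)))), -3203) = Add(Add(128, 16641, Mul(-129, Mul(I, Pow(42, Rational(1, 2))))), -3203) = Add(Add(128, 16641, Mul(-129, I, Pow(42, Rational(1, 2)))), -3203) = Add(Add(16769, Mul(-129, I, Pow(42, Rational(1, 2)))), -3203) = Add(13566, Mul(-129, I, Pow(42, Rational(1, 2))))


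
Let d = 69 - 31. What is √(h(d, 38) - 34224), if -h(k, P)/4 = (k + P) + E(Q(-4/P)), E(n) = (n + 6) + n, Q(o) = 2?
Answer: 2*I*√8642 ≈ 185.92*I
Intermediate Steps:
d = 38
E(n) = 6 + 2*n (E(n) = (6 + n) + n = 6 + 2*n)
h(k, P) = -40 - 4*P - 4*k (h(k, P) = -4*((k + P) + (6 + 2*2)) = -4*((P + k) + (6 + 4)) = -4*((P + k) + 10) = -4*(10 + P + k) = -40 - 4*P - 4*k)
√(h(d, 38) - 34224) = √((-40 - 4*38 - 4*38) - 34224) = √((-40 - 152 - 152) - 34224) = √(-344 - 34224) = √(-34568) = 2*I*√8642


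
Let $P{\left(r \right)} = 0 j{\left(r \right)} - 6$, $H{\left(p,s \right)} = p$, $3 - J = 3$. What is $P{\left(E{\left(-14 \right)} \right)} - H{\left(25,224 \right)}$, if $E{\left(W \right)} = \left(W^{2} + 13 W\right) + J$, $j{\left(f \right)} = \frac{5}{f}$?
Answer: $-31$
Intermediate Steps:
$J = 0$ ($J = 3 - 3 = 0$)
$E{\left(W \right)} = W^{2} + 13 W$ ($E{\left(W \right)} = \left(W^{2} + 13 W\right) + 0 = W^{2} + 13 W$)
$P{\left(r \right)} = -6$ ($P{\left(r \right)} = 0 \frac{5}{r} - 6 = 0 - 6 = -6$)
$P{\left(E{\left(-14 \right)} \right)} - H{\left(25,224 \right)} = -6 - 25 = -31$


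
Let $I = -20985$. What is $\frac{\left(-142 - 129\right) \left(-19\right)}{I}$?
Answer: $- \frac{5149}{20985} \approx -0.24537$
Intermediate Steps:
$\frac{\left(-142 - 129\right) \left(-19\right)}{I} = \frac{\left(-142 - 129\right) \left(-19\right)}{-20985} = \left(-271\right) \left(-19\right) \left(- \frac{1}{20985}\right) = 5149 \left(- \frac{1}{20985}\right) = - \frac{5149}{20985}$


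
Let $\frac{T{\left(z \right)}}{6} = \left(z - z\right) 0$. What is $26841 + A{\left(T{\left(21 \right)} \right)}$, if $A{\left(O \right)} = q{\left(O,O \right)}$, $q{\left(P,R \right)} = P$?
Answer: $26841$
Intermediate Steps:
$T{\left(z \right)} = 0$ ($T{\left(z \right)} = 6 \left(z - z\right) 0 = 6 \cdot 0 \cdot 0 = 6 \cdot 0 = 0$)
$A{\left(O \right)} = O$
$26841 + A{\left(T{\left(21 \right)} \right)} = 26841 + 0 = 26841$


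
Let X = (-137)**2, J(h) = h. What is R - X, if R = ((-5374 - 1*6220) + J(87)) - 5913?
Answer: -36189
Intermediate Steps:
X = 18769
R = -17420 (R = ((-5374 - 1*6220) + 87) - 5913 = ((-5374 - 6220) + 87) - 5913 = (-11594 + 87) - 5913 = -11507 - 5913 = -17420)
R - X = -17420 - 1*18769 = -17420 - 18769 = -36189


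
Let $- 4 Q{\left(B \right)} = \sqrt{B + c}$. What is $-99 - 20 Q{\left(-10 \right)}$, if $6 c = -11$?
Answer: $-99 + \frac{5 i \sqrt{426}}{6} \approx -99.0 + 17.2 i$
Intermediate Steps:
$c = - \frac{11}{6}$ ($c = \frac{1}{6} \left(-11\right) = - \frac{11}{6} \approx -1.8333$)
$Q{\left(B \right)} = - \frac{\sqrt{- \frac{11}{6} + B}}{4}$ ($Q{\left(B \right)} = - \frac{\sqrt{B - \frac{11}{6}}}{4} = - \frac{\sqrt{- \frac{11}{6} + B}}{4}$)
$-99 - 20 Q{\left(-10 \right)} = -99 - 20 \left(- \frac{\sqrt{-66 + 36 \left(-10\right)}}{24}\right) = -99 - 20 \left(- \frac{\sqrt{-66 - 360}}{24}\right) = -99 - 20 \left(- \frac{\sqrt{-426}}{24}\right) = -99 - 20 \left(- \frac{i \sqrt{426}}{24}\right) = -99 + \frac{5 i \sqrt{426}}{6}$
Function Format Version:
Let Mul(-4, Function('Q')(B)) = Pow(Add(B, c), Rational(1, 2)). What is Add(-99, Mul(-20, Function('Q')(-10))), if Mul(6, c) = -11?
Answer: Add(-99, Mul(Rational(5, 6), I, Pow(426, Rational(1, 2)))) ≈ Add(-99.000, Mul(17.200, I))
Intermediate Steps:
c = Rational(-11, 6) (c = Mul(Rational(1, 6), -11) = Rational(-11, 6) ≈ -1.8333)
Function('Q')(B) = Mul(Rational(-1, 4), Pow(Add(Rational(-11, 6), B), Rational(1, 2))) (Function('Q')(B) = Mul(Rational(-1, 4), Pow(Add(B, Rational(-11, 6)), Rational(1, 2))) = Mul(Rational(-1, 4), Pow(Add(Rational(-11, 6), B), Rational(1, 2))))
Add(-99, Mul(-20, Function('Q')(-10))) = Add(-99, Mul(-20, Mul(Rational(-1, 24), Pow(Add(-66, Mul(36, -10)), Rational(1, 2))))) = Add(-99, Mul(-20, Mul(Rational(-1, 24), Pow(Add(-66, -360), Rational(1, 2))))) = Add(-99, Mul(-20, Mul(Rational(-1, 24), Pow(-426, Rational(1, 2))))) = Add(-99, Mul(-20, Mul(Rational(-1, 24), Mul(I, Pow(426, Rational(1, 2)))))) = Add(-99, Mul(-20, Mul(Rational(-1, 24), I, Pow(426, Rational(1, 2))))) = Add(-99, Mul(Rational(5, 6), I, Pow(426, Rational(1, 2))))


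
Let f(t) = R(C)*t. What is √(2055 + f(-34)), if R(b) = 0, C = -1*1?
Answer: √2055 ≈ 45.332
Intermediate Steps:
C = -1
f(t) = 0 (f(t) = 0*t = 0)
√(2055 + f(-34)) = √(2055 + 0) = √2055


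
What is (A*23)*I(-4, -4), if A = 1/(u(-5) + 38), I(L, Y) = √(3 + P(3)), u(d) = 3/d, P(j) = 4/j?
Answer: 115*√39/561 ≈ 1.2802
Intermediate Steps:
I(L, Y) = √39/3 (I(L, Y) = √(3 + 4/3) = √(13/3) = √39/3)
A = 5/187 (A = 1/(3/(-5) + 38) = 1/(3*(-⅕) + 38) = 1/(-⅗ + 38) = 1/(187/5) = 5/187 ≈ 0.026738)
(A*23)*I(-4, -4) = ((5/187)*23)*(√39/3) = 115*(√39/3)/187 = 115*√39/561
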